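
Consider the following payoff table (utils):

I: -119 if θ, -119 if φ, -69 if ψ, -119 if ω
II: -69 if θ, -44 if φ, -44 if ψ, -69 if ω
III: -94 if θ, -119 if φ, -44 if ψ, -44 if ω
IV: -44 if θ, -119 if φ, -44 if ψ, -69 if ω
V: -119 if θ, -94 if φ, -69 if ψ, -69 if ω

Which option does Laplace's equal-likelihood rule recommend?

Row averages: I=-106.5, II=-56.5, III=-75.25, IV=-69, V=-87.75
Highest average = -56.5 → II.

II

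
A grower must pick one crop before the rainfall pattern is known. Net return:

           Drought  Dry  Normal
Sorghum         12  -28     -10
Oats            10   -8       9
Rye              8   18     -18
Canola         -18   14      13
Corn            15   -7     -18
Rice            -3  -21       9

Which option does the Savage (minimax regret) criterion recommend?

Oats

Column bests: Drought=15, Dry=18, Normal=13.
Sorghum regrets: 3, 46, 23 → max 46
Oats regrets: 5, 26, 4 → max 26
Rye regrets: 7, 0, 31 → max 31
Canola regrets: 33, 4, 0 → max 33
Corn regrets: 0, 25, 31 → max 31
Rice regrets: 18, 39, 4 → max 39
Smallest max regret = 26 → Oats.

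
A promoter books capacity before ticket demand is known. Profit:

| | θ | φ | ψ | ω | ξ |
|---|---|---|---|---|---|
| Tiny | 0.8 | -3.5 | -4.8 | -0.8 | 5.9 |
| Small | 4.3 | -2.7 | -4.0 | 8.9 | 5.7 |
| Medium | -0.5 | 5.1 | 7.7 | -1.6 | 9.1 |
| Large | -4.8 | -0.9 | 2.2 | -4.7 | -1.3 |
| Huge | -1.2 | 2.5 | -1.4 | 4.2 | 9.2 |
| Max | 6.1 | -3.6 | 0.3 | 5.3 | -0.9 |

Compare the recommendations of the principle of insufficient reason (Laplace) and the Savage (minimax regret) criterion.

Row averages: Tiny=-0.48, Small=2.44, Medium=3.96, Large=-1.9, Huge=2.66, Max=1.44
Highest average = 3.96 → Medium.
Column bests: θ=6.1, φ=5.1, ψ=7.7, ω=8.9, ξ=9.2.
Tiny regrets: 5.3, 8.6, 12.5, 9.7, 3.3 → max 12.5
Small regrets: 1.8, 7.8, 11.7, 0.0, 3.5 → max 11.7
Medium regrets: 6.6, 0.0, 0.0, 10.5, 0.1 → max 10.5
Large regrets: 10.9, 6.0, 5.5, 13.6, 10.5 → max 13.6
Huge regrets: 7.3, 2.6, 9.1, 4.7, 0.0 → max 9.1
Max regrets: 0.0, 8.7, 7.4, 3.6, 10.1 → max 10.1
Smallest max regret = 9.1 → Huge.

laplace → Medium; minimax regret → Huge (disagree)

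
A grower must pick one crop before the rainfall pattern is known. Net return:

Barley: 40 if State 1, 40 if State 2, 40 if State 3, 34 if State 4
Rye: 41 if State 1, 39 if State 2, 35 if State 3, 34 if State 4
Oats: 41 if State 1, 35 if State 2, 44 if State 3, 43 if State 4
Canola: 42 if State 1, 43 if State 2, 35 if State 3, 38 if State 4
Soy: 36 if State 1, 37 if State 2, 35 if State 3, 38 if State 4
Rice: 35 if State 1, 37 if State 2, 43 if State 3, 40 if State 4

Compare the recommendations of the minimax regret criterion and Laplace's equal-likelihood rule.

Column bests: State 1=42, State 2=43, State 3=44, State 4=43.
Barley regrets: 2, 3, 4, 9 → max 9
Rye regrets: 1, 4, 9, 9 → max 9
Oats regrets: 1, 8, 0, 0 → max 8
Canola regrets: 0, 0, 9, 5 → max 9
Soy regrets: 6, 6, 9, 5 → max 9
Rice regrets: 7, 6, 1, 3 → max 7
Smallest max regret = 7 → Rice.
Row averages: Barley=38.5, Rye=37.25, Oats=40.75, Canola=39.5, Soy=36.5, Rice=38.75
Highest average = 40.75 → Oats.

minimax regret → Rice; laplace → Oats (disagree)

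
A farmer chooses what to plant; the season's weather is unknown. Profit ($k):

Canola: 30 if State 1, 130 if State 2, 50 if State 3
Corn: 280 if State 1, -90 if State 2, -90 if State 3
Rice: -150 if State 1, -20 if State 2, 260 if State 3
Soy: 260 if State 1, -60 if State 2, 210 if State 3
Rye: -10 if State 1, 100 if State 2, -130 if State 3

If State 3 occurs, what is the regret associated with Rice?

0

Best payoff under State 3 is 260.
Regret = 260 − 260 = 0.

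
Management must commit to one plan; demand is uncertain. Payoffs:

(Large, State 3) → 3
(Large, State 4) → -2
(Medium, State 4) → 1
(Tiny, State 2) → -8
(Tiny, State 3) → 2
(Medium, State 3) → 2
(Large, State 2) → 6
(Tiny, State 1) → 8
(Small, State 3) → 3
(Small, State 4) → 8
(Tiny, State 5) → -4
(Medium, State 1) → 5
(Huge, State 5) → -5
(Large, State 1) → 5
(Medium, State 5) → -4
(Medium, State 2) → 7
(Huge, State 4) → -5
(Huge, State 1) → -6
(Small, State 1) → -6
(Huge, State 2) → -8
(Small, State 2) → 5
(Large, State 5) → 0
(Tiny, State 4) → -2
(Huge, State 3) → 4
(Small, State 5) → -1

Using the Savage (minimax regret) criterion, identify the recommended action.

Column bests: State 1=8, State 2=7, State 3=4, State 4=8, State 5=0.
Tiny regrets: 0, 15, 2, 10, 4 → max 15
Small regrets: 14, 2, 1, 0, 1 → max 14
Medium regrets: 3, 0, 2, 7, 4 → max 7
Large regrets: 3, 1, 1, 10, 0 → max 10
Huge regrets: 14, 15, 0, 13, 5 → max 15
Smallest max regret = 7 → Medium.

Medium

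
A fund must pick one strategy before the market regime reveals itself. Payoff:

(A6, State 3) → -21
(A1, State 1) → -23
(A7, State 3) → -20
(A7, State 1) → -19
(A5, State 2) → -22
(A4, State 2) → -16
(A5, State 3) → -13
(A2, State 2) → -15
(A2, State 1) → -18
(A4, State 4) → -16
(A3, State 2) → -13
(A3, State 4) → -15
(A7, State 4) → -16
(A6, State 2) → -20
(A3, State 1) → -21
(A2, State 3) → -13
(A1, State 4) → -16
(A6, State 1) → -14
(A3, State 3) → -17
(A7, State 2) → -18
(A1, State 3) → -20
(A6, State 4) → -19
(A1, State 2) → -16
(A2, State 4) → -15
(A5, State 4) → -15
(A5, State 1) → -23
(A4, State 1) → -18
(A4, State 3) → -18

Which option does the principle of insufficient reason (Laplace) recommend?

Row averages: A1=-18.75, A2=-15.25, A3=-16.5, A4=-17, A5=-18.25, A6=-18.5, A7=-18.25
Highest average = -15.25 → A2.

A2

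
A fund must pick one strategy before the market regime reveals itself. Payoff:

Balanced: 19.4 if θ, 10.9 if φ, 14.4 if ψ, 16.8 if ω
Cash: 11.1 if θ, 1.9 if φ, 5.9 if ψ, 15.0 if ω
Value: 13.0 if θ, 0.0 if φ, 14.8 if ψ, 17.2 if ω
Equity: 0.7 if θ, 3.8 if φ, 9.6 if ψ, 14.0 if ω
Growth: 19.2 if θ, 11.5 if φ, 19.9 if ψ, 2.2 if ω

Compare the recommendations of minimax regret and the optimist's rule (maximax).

minimax regret → Balanced; maximax → Growth (disagree)

Column bests: θ=19.4, φ=11.5, ψ=19.9, ω=17.2.
Balanced regrets: 0.0, 0.6, 5.5, 0.4 → max 5.5
Cash regrets: 8.3, 9.6, 14.0, 2.2 → max 14.0
Value regrets: 6.4, 11.5, 5.1, 0.0 → max 11.5
Equity regrets: 18.7, 7.7, 10.3, 3.2 → max 18.7
Growth regrets: 0.2, 0.0, 0.0, 15.0 → max 15.0
Smallest max regret = 5.5 → Balanced.
Row maxima: Balanced=19.4, Cash=15.0, Value=17.2, Equity=14.0, Growth=19.9
Best best-case = 19.9 → Growth.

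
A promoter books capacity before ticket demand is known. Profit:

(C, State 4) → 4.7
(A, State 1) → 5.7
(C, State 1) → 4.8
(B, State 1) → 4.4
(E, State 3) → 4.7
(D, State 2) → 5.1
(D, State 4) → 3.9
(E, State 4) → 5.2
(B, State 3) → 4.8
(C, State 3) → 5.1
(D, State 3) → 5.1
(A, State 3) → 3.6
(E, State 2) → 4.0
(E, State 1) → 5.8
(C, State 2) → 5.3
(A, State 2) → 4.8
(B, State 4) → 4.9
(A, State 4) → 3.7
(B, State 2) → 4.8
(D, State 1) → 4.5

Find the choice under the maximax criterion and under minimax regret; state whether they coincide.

Row maxima: A=5.7, B=4.9, C=5.3, D=5.1, E=5.8
Best best-case = 5.8 → E.
Column bests: State 1=5.8, State 2=5.3, State 3=5.1, State 4=5.2.
A regrets: 0.1, 0.5, 1.5, 1.5 → max 1.5
B regrets: 1.4, 0.5, 0.3, 0.3 → max 1.4
C regrets: 1.0, 0.0, 0.0, 0.5 → max 1.0
D regrets: 1.3, 0.2, 0.0, 1.3 → max 1.3
E regrets: 0.0, 1.3, 0.4, 0.0 → max 1.3
Smallest max regret = 1.0 → C.

maximax → E; minimax regret → C (disagree)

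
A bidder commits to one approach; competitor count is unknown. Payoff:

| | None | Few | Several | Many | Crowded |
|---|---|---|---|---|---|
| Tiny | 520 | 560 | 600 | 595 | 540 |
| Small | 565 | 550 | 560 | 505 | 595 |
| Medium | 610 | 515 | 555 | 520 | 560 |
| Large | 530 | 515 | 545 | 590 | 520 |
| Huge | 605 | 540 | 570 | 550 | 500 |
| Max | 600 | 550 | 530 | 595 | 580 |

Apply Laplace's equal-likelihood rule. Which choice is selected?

Row averages: Tiny=563, Small=555, Medium=552, Large=540, Huge=553, Max=571
Highest average = 571 → Max.

Max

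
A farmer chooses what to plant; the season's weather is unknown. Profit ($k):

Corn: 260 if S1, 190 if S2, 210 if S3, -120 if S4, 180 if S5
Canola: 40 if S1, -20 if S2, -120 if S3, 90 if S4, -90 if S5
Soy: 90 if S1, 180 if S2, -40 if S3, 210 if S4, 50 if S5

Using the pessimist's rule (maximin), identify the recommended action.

Row minima: Corn=-120, Canola=-120, Soy=-40
Best worst-case = -40 → Soy.

Soy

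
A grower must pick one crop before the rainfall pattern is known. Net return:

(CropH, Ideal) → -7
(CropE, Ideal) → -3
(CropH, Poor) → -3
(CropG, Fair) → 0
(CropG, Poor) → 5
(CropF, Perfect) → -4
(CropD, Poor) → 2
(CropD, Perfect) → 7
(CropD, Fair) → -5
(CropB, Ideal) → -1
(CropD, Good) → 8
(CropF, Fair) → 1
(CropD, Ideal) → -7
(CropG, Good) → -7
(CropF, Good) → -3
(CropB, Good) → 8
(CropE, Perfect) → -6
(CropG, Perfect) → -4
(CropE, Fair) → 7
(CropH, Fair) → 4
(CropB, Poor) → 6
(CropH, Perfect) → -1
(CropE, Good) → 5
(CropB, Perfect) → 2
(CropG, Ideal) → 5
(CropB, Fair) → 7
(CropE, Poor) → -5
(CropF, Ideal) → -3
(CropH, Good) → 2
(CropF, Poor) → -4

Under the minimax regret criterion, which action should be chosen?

CropB

Column bests: Poor=6, Fair=7, Good=8, Ideal=5, Perfect=7.
CropG regrets: 1, 7, 15, 0, 11 → max 15
CropF regrets: 10, 6, 11, 8, 11 → max 11
CropH regrets: 9, 3, 6, 12, 8 → max 12
CropD regrets: 4, 12, 0, 12, 0 → max 12
CropB regrets: 0, 0, 0, 6, 5 → max 6
CropE regrets: 11, 0, 3, 8, 13 → max 13
Smallest max regret = 6 → CropB.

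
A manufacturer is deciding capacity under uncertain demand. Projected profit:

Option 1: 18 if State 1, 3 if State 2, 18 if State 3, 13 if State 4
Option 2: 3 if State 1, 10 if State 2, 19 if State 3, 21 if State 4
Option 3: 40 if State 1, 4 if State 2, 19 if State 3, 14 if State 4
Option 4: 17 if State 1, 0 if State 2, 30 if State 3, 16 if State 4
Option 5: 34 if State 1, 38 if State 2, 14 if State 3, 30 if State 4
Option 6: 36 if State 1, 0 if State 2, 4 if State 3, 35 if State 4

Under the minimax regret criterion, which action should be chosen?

Option 5

Column bests: State 1=40, State 2=38, State 3=30, State 4=35.
Option 1 regrets: 22, 35, 12, 22 → max 35
Option 2 regrets: 37, 28, 11, 14 → max 37
Option 3 regrets: 0, 34, 11, 21 → max 34
Option 4 regrets: 23, 38, 0, 19 → max 38
Option 5 regrets: 6, 0, 16, 5 → max 16
Option 6 regrets: 4, 38, 26, 0 → max 38
Smallest max regret = 16 → Option 5.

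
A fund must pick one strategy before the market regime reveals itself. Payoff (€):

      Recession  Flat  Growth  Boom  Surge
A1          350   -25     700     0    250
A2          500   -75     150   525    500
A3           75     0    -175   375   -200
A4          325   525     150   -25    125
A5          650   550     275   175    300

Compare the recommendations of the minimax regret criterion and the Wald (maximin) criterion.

minimax regret → A5; maximin → A5 (agree)

Column bests: Recession=650, Flat=550, Growth=700, Boom=525, Surge=500.
A1 regrets: 300, 575, 0, 525, 250 → max 575
A2 regrets: 150, 625, 550, 0, 0 → max 625
A3 regrets: 575, 550, 875, 150, 700 → max 875
A4 regrets: 325, 25, 550, 550, 375 → max 550
A5 regrets: 0, 0, 425, 350, 200 → max 425
Smallest max regret = 425 → A5.
Row minima: A1=-25, A2=-75, A3=-200, A4=-25, A5=175
Best worst-case = 175 → A5.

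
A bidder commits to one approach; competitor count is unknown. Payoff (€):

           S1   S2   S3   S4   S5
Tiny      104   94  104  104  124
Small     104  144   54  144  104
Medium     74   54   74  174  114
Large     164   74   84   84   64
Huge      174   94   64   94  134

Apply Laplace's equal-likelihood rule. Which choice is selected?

Row averages: Tiny=106, Small=110, Medium=98, Large=94, Huge=112
Highest average = 112 → Huge.

Huge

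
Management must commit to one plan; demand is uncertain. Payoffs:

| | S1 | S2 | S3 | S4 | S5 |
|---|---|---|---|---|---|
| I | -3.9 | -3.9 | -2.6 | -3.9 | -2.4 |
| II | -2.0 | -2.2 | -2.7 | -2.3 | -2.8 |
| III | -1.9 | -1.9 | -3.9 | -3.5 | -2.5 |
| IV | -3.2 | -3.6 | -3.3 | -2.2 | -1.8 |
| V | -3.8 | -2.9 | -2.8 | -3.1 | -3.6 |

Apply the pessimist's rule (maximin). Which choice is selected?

Row minima: I=-3.9, II=-2.8, III=-3.9, IV=-3.6, V=-3.8
Best worst-case = -2.8 → II.

II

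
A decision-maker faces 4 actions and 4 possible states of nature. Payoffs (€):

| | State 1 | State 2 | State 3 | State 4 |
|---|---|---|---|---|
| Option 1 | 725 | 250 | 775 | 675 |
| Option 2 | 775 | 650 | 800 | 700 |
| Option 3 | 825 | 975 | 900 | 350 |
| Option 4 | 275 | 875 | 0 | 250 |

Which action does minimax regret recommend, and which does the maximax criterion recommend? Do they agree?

Column bests: State 1=825, State 2=975, State 3=900, State 4=700.
Option 1 regrets: 100, 725, 125, 25 → max 725
Option 2 regrets: 50, 325, 100, 0 → max 325
Option 3 regrets: 0, 0, 0, 350 → max 350
Option 4 regrets: 550, 100, 900, 450 → max 900
Smallest max regret = 325 → Option 2.
Row maxima: Option 1=775, Option 2=800, Option 3=975, Option 4=875
Best best-case = 975 → Option 3.

minimax regret → Option 2; maximax → Option 3 (disagree)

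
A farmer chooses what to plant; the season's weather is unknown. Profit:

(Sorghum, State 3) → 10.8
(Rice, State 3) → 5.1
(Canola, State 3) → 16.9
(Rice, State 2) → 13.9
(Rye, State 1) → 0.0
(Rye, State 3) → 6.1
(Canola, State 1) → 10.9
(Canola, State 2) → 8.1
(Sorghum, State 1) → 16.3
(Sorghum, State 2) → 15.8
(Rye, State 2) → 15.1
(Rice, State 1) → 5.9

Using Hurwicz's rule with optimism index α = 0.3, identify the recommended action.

Canola: 0.3·16.9 + 0.7·8.1 = 10.74
Rice: 0.3·13.9 + 0.7·5.1 = 7.74
Rye: 0.3·15.1 + 0.7·0.0 = 4.53
Sorghum: 0.3·16.3 + 0.7·10.8 = 12.45
Highest Hurwicz score = 12.45 → Sorghum.

Sorghum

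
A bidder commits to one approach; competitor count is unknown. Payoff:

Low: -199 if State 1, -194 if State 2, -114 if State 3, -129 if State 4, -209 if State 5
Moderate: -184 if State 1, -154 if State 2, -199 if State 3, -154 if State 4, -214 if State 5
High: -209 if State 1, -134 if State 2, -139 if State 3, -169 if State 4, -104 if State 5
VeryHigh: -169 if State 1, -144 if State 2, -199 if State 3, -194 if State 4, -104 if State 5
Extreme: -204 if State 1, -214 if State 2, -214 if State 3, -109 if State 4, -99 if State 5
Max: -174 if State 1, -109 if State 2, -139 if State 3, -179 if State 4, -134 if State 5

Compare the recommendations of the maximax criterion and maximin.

maximax → Extreme; maximin → Max (disagree)

Row maxima: Low=-114, Moderate=-154, High=-104, VeryHigh=-104, Extreme=-99, Max=-109
Best best-case = -99 → Extreme.
Row minima: Low=-209, Moderate=-214, High=-209, VeryHigh=-199, Extreme=-214, Max=-179
Best worst-case = -179 → Max.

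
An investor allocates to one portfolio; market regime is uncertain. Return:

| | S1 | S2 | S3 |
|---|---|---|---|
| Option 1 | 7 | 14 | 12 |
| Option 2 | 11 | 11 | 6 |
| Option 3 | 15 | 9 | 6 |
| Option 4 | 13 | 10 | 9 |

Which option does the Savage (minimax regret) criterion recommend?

Column bests: S1=15, S2=14, S3=12.
Option 1 regrets: 8, 0, 0 → max 8
Option 2 regrets: 4, 3, 6 → max 6
Option 3 regrets: 0, 5, 6 → max 6
Option 4 regrets: 2, 4, 3 → max 4
Smallest max regret = 4 → Option 4.

Option 4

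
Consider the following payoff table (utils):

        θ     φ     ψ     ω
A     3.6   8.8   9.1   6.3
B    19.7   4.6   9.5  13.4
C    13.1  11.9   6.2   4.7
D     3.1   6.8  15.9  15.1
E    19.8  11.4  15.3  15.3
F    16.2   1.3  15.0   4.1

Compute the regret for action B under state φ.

7.3

Best payoff under φ is 11.9.
Regret = 11.9 − 4.6 = 7.3.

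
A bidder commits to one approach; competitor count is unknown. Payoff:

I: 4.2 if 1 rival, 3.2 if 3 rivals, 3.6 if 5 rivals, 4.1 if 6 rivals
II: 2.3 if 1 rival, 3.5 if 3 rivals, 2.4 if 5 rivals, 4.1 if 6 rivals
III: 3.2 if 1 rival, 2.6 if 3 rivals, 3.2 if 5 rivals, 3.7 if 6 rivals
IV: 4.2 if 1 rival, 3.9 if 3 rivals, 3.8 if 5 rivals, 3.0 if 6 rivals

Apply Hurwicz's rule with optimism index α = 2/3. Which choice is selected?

I

I: 2/3·4.2 + 1/3·3.2 = 58/15
II: 2/3·4.1 + 1/3·2.3 = 3.5
III: 2/3·3.7 + 1/3·2.6 = 10/3
IV: 2/3·4.2 + 1/3·3.0 = 3.8
Highest Hurwicz score = 58/15 → I.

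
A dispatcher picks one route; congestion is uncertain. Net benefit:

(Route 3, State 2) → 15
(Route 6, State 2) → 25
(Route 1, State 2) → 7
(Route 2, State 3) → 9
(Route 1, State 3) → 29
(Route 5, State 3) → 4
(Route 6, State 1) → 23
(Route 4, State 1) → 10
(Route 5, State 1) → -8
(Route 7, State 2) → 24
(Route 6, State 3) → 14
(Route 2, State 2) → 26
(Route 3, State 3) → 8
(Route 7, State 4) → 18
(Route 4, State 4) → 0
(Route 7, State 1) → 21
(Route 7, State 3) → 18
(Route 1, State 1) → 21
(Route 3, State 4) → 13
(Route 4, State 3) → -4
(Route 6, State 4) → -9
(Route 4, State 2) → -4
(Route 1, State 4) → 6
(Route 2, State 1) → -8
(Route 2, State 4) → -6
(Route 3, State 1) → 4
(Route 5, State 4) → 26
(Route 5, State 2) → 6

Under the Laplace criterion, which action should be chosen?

Row averages: Route 1=15.75, Route 2=5.25, Route 3=10, Route 4=0.5, Route 5=7, Route 6=13.25, Route 7=20.25
Highest average = 20.25 → Route 7.

Route 7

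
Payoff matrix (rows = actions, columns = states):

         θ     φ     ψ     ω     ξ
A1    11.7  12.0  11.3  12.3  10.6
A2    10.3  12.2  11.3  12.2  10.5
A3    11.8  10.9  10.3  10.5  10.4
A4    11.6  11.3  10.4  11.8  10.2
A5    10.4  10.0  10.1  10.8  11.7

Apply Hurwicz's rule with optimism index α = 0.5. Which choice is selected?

A1

A1: 0.5·12.3 + 0.5·10.6 = 11.45
A2: 0.5·12.2 + 0.5·10.3 = 11.25
A3: 0.5·11.8 + 0.5·10.3 = 11.05
A4: 0.5·11.8 + 0.5·10.2 = 11
A5: 0.5·11.7 + 0.5·10.0 = 10.85
Highest Hurwicz score = 11.45 → A1.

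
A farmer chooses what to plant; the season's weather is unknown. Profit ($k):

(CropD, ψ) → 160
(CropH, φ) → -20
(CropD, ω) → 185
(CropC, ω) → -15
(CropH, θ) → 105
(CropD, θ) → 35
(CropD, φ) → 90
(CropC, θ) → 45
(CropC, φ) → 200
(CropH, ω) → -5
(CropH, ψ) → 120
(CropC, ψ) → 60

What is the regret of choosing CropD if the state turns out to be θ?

70

Best payoff under θ is 105.
Regret = 105 − 35 = 70.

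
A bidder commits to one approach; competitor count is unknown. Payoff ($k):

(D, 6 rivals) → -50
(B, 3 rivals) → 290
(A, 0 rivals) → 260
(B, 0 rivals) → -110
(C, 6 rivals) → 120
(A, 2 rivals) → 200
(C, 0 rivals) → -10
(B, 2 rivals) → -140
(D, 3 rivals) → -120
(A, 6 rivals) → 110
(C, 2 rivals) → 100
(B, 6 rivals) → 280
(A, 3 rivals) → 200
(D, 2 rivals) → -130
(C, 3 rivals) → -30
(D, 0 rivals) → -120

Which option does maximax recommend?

B

Row maxima: A=260, B=290, C=120, D=-50
Best best-case = 290 → B.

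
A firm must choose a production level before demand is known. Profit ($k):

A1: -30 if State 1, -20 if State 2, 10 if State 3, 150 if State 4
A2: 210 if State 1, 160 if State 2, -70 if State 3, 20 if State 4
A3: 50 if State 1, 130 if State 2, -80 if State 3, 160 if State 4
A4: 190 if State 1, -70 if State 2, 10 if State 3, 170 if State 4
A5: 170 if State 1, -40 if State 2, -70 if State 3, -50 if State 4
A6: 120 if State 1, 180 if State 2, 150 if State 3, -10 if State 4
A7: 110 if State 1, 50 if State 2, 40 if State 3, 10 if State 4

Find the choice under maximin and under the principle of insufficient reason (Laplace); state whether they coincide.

Row minima: A1=-30, A2=-70, A3=-80, A4=-70, A5=-70, A6=-10, A7=10
Best worst-case = 10 → A7.
Row averages: A1=27.5, A2=80, A3=65, A4=75, A5=2.5, A6=110, A7=52.5
Highest average = 110 → A6.

maximin → A7; laplace → A6 (disagree)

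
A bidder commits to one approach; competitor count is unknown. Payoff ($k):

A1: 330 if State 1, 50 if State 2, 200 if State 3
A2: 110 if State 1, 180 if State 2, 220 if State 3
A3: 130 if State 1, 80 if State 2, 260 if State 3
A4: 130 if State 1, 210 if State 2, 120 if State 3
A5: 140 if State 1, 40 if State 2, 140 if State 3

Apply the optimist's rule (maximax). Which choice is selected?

Row maxima: A1=330, A2=220, A3=260, A4=210, A5=140
Best best-case = 330 → A1.

A1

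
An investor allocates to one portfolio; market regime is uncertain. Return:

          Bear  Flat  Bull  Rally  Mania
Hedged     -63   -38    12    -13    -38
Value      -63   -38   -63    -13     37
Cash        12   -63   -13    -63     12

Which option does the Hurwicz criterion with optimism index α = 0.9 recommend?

Value

Hedged: 0.9·12 + 0.1·(-63) = 4.5
Value: 0.9·37 + 0.1·(-63) = 27
Cash: 0.9·12 + 0.1·(-63) = 4.5
Highest Hurwicz score = 27 → Value.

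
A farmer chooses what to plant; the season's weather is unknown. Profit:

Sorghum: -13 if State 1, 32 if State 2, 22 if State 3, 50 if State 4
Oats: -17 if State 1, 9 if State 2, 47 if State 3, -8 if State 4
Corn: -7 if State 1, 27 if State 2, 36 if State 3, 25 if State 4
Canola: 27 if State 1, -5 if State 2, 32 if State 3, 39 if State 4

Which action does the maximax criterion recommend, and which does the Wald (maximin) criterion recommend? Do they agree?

maximax → Sorghum; maximin → Canola (disagree)

Row maxima: Sorghum=50, Oats=47, Corn=36, Canola=39
Best best-case = 50 → Sorghum.
Row minima: Sorghum=-13, Oats=-17, Corn=-7, Canola=-5
Best worst-case = -5 → Canola.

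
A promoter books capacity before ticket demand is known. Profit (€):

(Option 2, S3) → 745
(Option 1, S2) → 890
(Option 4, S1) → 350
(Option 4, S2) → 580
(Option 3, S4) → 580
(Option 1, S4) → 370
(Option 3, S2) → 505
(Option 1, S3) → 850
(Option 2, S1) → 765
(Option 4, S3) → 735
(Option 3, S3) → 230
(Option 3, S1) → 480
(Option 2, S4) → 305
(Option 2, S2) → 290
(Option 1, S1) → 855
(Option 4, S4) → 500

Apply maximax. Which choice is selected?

Row maxima: Option 1=890, Option 2=765, Option 3=580, Option 4=735
Best best-case = 890 → Option 1.

Option 1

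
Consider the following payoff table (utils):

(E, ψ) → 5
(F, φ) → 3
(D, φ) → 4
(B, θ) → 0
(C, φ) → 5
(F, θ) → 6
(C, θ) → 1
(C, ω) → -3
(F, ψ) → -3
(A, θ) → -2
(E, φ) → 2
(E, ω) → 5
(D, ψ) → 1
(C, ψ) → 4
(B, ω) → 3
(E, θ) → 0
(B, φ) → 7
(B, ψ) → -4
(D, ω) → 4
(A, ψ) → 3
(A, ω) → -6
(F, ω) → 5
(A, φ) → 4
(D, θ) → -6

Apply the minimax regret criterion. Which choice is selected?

E

Column bests: θ=6, φ=7, ψ=5, ω=5.
A regrets: 8, 3, 2, 11 → max 11
B regrets: 6, 0, 9, 2 → max 9
C regrets: 5, 2, 1, 8 → max 8
D regrets: 12, 3, 4, 1 → max 12
E regrets: 6, 5, 0, 0 → max 6
F regrets: 0, 4, 8, 0 → max 8
Smallest max regret = 6 → E.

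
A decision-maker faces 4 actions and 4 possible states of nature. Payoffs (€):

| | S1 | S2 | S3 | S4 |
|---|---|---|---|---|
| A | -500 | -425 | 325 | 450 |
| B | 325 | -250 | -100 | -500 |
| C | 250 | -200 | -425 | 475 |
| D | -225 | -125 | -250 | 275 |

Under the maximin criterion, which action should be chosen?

D

Row minima: A=-500, B=-500, C=-425, D=-250
Best worst-case = -250 → D.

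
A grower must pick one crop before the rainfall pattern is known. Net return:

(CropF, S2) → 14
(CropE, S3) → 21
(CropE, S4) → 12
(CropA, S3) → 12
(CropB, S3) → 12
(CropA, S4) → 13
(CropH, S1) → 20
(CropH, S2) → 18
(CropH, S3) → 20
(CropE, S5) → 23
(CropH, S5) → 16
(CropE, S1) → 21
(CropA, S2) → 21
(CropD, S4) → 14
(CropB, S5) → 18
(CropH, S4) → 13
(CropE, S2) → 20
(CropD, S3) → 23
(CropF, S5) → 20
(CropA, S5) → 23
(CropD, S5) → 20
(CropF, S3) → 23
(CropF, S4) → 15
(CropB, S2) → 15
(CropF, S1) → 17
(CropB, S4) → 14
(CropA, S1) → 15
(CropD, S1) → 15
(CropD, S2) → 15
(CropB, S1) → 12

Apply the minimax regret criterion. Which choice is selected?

Column bests: S1=21, S2=21, S3=23, S4=15, S5=23.
CropD regrets: 6, 6, 0, 1, 3 → max 6
CropE regrets: 0, 1, 2, 3, 0 → max 3
CropB regrets: 9, 6, 11, 1, 5 → max 11
CropF regrets: 4, 7, 0, 0, 3 → max 7
CropA regrets: 6, 0, 11, 2, 0 → max 11
CropH regrets: 1, 3, 3, 2, 7 → max 7
Smallest max regret = 3 → CropE.

CropE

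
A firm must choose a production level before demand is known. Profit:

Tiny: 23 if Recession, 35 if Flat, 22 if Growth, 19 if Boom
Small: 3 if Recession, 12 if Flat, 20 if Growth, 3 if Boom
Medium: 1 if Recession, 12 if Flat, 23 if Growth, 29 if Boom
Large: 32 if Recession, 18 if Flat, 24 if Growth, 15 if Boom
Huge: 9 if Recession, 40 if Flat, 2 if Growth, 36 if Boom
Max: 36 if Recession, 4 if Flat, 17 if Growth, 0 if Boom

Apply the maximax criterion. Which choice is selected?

Huge

Row maxima: Tiny=35, Small=20, Medium=29, Large=32, Huge=40, Max=36
Best best-case = 40 → Huge.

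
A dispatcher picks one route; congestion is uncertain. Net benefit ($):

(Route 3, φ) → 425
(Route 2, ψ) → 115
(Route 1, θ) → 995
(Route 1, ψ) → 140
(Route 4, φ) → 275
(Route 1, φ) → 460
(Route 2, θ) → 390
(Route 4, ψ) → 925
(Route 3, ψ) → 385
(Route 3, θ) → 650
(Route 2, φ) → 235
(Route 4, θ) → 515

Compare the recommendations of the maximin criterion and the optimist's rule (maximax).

Row minima: Route 1=140, Route 2=115, Route 3=385, Route 4=275
Best worst-case = 385 → Route 3.
Row maxima: Route 1=995, Route 2=390, Route 3=650, Route 4=925
Best best-case = 995 → Route 1.

maximin → Route 3; maximax → Route 1 (disagree)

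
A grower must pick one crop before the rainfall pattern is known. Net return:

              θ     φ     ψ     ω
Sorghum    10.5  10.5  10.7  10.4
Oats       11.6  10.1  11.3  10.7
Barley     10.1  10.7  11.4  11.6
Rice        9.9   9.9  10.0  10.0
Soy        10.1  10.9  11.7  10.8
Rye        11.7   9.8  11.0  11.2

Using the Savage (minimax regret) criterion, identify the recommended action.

Oats

Column bests: θ=11.7, φ=10.9, ψ=11.7, ω=11.6.
Sorghum regrets: 1.2, 0.4, 1.0, 1.2 → max 1.2
Oats regrets: 0.1, 0.8, 0.4, 0.9 → max 0.9
Barley regrets: 1.6, 0.2, 0.3, 0.0 → max 1.6
Rice regrets: 1.8, 1.0, 1.7, 1.6 → max 1.8
Soy regrets: 1.6, 0.0, 0.0, 0.8 → max 1.6
Rye regrets: 0.0, 1.1, 0.7, 0.4 → max 1.1
Smallest max regret = 0.9 → Oats.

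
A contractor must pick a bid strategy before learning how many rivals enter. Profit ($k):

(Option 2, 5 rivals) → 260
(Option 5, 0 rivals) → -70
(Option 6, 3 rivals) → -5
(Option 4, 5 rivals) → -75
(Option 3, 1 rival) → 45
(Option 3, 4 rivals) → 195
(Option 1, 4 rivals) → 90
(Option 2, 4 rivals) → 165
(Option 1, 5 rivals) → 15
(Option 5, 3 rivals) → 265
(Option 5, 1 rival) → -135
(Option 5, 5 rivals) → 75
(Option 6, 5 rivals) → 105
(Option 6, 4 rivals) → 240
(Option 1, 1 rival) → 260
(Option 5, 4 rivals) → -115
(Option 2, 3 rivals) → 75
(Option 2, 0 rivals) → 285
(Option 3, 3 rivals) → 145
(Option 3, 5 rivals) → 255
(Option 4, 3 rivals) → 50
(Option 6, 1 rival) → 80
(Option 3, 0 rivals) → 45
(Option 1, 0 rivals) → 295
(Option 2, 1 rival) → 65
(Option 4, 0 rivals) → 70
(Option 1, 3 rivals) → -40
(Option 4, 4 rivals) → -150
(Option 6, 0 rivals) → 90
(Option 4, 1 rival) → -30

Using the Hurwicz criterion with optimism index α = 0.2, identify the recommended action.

Option 2

Option 1: 0.2·295 + 0.8·(-40) = 27
Option 2: 0.2·285 + 0.8·65 = 109
Option 3: 0.2·255 + 0.8·45 = 87
Option 4: 0.2·70 + 0.8·(-150) = -106
Option 5: 0.2·265 + 0.8·(-135) = -55
Option 6: 0.2·240 + 0.8·(-5) = 44
Highest Hurwicz score = 109 → Option 2.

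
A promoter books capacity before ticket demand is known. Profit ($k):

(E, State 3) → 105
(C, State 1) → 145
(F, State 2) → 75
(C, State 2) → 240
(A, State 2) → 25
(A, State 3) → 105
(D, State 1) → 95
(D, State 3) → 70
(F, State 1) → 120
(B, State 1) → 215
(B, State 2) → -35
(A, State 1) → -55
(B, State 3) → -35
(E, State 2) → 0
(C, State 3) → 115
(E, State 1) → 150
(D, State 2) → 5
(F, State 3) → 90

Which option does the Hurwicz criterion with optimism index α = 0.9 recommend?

C

A: 0.9·105 + 0.1·(-55) = 89
B: 0.9·215 + 0.1·(-35) = 190
C: 0.9·240 + 0.1·115 = 227.5
D: 0.9·95 + 0.1·5 = 86
E: 0.9·150 + 0.1·0 = 135
F: 0.9·120 + 0.1·75 = 115.5
Highest Hurwicz score = 227.5 → C.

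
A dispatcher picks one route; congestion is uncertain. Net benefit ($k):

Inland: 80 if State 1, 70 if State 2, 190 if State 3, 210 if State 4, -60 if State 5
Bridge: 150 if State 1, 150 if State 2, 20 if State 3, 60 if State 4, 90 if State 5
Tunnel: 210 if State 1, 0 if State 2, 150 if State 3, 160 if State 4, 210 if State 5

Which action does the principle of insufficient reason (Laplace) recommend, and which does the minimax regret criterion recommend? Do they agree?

laplace → Tunnel; minimax regret → Tunnel (agree)

Row averages: Inland=98, Bridge=94, Tunnel=146
Highest average = 146 → Tunnel.
Column bests: State 1=210, State 2=150, State 3=190, State 4=210, State 5=210.
Inland regrets: 130, 80, 0, 0, 270 → max 270
Bridge regrets: 60, 0, 170, 150, 120 → max 170
Tunnel regrets: 0, 150, 40, 50, 0 → max 150
Smallest max regret = 150 → Tunnel.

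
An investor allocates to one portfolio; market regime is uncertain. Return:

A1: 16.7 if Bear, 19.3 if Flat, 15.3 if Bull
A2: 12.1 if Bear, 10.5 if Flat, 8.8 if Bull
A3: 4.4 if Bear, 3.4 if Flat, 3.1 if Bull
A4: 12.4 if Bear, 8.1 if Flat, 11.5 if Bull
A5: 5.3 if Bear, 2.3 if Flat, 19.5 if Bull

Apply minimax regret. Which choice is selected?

A1

Column bests: Bear=16.7, Flat=19.3, Bull=19.5.
A1 regrets: 0.0, 0.0, 4.2 → max 4.2
A2 regrets: 4.6, 8.8, 10.7 → max 10.7
A3 regrets: 12.3, 15.9, 16.4 → max 16.4
A4 regrets: 4.3, 11.2, 8.0 → max 11.2
A5 regrets: 11.4, 17.0, 0.0 → max 17.0
Smallest max regret = 4.2 → A1.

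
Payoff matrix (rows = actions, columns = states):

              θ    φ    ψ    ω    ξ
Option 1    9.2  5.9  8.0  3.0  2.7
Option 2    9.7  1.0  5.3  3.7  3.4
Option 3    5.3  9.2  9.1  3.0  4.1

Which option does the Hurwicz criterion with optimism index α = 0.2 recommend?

Option 1: 0.2·9.2 + 0.8·2.7 = 4
Option 2: 0.2·9.7 + 0.8·1.0 = 2.74
Option 3: 0.2·9.2 + 0.8·3.0 = 4.24
Highest Hurwicz score = 4.24 → Option 3.

Option 3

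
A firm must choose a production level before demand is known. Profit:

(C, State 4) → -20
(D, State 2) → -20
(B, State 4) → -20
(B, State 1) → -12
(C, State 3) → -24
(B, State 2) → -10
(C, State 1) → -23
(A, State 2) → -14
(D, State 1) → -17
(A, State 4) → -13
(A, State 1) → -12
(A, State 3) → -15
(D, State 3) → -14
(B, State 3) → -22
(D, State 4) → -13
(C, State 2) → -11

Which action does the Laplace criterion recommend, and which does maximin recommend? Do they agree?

laplace → A; maximin → A (agree)

Row averages: A=-13.5, B=-16, C=-19.5, D=-16
Highest average = -13.5 → A.
Row minima: A=-15, B=-22, C=-24, D=-20
Best worst-case = -15 → A.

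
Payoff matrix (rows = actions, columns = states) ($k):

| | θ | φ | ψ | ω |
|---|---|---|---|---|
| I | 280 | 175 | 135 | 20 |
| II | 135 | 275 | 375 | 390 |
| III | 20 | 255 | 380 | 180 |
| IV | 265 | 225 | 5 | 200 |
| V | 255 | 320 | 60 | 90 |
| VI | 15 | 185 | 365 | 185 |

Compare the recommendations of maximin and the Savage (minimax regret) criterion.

maximin → II; minimax regret → II (agree)

Row minima: I=20, II=135, III=20, IV=5, V=60, VI=15
Best worst-case = 135 → II.
Column bests: θ=280, φ=320, ψ=380, ω=390.
I regrets: 0, 145, 245, 370 → max 370
II regrets: 145, 45, 5, 0 → max 145
III regrets: 260, 65, 0, 210 → max 260
IV regrets: 15, 95, 375, 190 → max 375
V regrets: 25, 0, 320, 300 → max 320
VI regrets: 265, 135, 15, 205 → max 265
Smallest max regret = 145 → II.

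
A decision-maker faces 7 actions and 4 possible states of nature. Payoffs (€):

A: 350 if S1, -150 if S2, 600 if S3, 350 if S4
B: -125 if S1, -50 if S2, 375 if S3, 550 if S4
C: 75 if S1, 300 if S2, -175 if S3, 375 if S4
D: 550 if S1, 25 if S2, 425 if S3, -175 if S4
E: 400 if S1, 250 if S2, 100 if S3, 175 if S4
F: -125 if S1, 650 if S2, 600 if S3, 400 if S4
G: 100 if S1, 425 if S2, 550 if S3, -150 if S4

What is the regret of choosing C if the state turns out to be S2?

Best payoff under S2 is 650.
Regret = 650 − 300 = 350.

350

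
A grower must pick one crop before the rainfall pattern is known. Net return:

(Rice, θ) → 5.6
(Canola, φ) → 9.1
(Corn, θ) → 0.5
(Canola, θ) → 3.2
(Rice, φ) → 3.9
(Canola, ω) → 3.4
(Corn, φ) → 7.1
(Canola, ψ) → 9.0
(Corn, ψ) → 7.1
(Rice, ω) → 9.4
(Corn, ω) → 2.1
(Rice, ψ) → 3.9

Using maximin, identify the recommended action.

Rice

Row minima: Canola=3.2, Rice=3.9, Corn=0.5
Best worst-case = 3.9 → Rice.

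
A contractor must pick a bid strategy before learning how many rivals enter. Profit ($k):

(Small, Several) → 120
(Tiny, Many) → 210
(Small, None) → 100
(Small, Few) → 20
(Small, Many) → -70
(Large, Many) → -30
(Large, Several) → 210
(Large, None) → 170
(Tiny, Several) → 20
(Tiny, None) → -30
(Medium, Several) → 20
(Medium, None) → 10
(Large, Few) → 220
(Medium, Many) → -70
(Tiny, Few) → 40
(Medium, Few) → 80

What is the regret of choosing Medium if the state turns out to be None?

160

Best payoff under None is 170.
Regret = 170 − 10 = 160.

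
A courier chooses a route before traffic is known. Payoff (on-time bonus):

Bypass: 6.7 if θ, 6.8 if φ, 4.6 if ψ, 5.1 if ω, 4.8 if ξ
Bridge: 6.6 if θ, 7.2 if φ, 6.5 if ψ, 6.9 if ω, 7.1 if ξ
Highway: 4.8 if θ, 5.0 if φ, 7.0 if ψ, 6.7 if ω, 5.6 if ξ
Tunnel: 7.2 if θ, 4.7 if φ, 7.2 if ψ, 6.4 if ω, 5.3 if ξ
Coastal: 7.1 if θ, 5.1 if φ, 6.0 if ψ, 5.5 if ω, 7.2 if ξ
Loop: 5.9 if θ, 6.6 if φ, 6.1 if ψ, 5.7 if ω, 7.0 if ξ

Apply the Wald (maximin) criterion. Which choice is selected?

Row minima: Bypass=4.6, Bridge=6.5, Highway=4.8, Tunnel=4.7, Coastal=5.1, Loop=5.7
Best worst-case = 6.5 → Bridge.

Bridge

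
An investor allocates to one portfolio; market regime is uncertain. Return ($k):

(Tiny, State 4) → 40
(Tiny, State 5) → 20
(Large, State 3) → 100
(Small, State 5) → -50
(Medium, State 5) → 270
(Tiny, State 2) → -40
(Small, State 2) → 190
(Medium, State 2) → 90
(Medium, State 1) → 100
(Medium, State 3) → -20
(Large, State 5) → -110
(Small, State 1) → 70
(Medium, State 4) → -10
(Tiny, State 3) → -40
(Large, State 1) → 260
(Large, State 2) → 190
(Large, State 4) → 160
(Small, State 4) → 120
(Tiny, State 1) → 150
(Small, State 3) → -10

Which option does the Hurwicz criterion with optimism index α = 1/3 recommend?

Tiny: 1/3·150 + 2/3·(-40) = 70/3
Small: 1/3·190 + 2/3·(-50) = 30
Medium: 1/3·270 + 2/3·(-20) = 230/3
Large: 1/3·260 + 2/3·(-110) = 40/3
Highest Hurwicz score = 230/3 → Medium.

Medium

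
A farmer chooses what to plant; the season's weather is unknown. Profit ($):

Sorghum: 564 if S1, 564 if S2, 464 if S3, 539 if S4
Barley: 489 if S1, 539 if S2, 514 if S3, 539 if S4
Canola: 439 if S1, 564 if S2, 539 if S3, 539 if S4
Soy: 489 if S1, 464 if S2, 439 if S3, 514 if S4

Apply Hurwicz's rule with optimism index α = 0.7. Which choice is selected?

Sorghum: 0.7·564 + 0.3·464 = 534
Barley: 0.7·539 + 0.3·489 = 524
Canola: 0.7·564 + 0.3·439 = 526.5
Soy: 0.7·514 + 0.3·439 = 491.5
Highest Hurwicz score = 534 → Sorghum.

Sorghum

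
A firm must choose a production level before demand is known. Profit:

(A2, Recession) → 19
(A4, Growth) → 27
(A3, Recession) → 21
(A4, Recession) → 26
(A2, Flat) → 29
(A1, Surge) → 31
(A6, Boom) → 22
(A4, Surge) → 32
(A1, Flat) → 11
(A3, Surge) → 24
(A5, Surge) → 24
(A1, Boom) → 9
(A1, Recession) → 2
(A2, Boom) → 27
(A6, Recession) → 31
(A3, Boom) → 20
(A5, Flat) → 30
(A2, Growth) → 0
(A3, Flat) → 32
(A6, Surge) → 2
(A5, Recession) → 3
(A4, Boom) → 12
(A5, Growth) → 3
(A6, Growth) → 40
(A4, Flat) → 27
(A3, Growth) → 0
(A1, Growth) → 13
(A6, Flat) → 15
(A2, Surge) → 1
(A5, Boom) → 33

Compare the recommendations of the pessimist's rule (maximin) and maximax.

maximin → A4; maximax → A6 (disagree)

Row minima: A1=2, A2=0, A3=0, A4=12, A5=3, A6=2
Best worst-case = 12 → A4.
Row maxima: A1=31, A2=29, A3=32, A4=32, A5=33, A6=40
Best best-case = 40 → A6.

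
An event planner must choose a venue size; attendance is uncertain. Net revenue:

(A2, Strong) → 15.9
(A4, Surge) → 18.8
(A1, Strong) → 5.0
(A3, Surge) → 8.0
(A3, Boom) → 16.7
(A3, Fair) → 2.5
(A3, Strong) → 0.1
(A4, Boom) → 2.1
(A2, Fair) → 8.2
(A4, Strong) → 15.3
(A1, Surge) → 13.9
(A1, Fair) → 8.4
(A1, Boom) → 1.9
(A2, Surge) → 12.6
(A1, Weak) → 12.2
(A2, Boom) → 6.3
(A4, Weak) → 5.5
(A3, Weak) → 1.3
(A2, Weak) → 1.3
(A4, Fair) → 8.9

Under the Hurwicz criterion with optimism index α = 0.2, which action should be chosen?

A1: 0.2·13.9 + 0.8·1.9 = 4.3
A2: 0.2·15.9 + 0.8·1.3 = 4.22
A3: 0.2·16.7 + 0.8·0.1 = 3.42
A4: 0.2·18.8 + 0.8·2.1 = 5.44
Highest Hurwicz score = 5.44 → A4.

A4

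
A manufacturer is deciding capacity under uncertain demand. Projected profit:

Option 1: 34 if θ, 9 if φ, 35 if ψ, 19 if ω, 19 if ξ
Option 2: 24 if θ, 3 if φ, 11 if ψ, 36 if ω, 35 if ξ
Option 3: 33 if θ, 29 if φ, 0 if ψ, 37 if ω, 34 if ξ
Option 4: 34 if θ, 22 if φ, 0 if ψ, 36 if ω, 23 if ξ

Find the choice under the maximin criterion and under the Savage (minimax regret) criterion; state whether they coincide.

Row minima: Option 1=9, Option 2=3, Option 3=0, Option 4=0
Best worst-case = 9 → Option 1.
Column bests: θ=34, φ=29, ψ=35, ω=37, ξ=35.
Option 1 regrets: 0, 20, 0, 18, 16 → max 20
Option 2 regrets: 10, 26, 24, 1, 0 → max 26
Option 3 regrets: 1, 0, 35, 0, 1 → max 35
Option 4 regrets: 0, 7, 35, 1, 12 → max 35
Smallest max regret = 20 → Option 1.

maximin → Option 1; minimax regret → Option 1 (agree)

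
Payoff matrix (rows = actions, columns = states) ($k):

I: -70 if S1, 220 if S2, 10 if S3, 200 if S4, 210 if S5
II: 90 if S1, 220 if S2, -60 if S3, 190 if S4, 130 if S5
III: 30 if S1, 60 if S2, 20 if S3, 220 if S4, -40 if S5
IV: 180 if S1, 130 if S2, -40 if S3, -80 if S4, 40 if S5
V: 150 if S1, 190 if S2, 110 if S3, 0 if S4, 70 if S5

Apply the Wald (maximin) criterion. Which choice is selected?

Row minima: I=-70, II=-60, III=-40, IV=-80, V=0
Best worst-case = 0 → V.

V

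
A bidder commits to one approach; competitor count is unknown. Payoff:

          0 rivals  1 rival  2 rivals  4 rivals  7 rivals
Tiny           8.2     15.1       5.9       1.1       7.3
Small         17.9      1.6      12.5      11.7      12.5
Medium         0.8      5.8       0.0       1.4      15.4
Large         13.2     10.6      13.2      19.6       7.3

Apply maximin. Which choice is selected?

Large

Row minima: Tiny=1.1, Small=1.6, Medium=0.0, Large=7.3
Best worst-case = 7.3 → Large.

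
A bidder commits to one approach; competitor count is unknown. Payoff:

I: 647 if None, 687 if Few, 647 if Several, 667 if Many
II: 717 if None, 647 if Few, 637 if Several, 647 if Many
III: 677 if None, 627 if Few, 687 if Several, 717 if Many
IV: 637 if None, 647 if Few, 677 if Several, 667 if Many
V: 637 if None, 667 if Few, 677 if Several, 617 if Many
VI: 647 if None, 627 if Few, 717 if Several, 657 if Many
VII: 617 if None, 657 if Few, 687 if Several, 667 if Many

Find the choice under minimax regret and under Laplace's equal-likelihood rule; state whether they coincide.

Column bests: None=717, Few=687, Several=717, Many=717.
I regrets: 70, 0, 70, 50 → max 70
II regrets: 0, 40, 80, 70 → max 80
III regrets: 40, 60, 30, 0 → max 60
IV regrets: 80, 40, 40, 50 → max 80
V regrets: 80, 20, 40, 100 → max 100
VI regrets: 70, 60, 0, 60 → max 70
VII regrets: 100, 30, 30, 50 → max 100
Smallest max regret = 60 → III.
Row averages: I=662, II=662, III=677, IV=657, V=649.5, VI=662, VII=657
Highest average = 677 → III.

minimax regret → III; laplace → III (agree)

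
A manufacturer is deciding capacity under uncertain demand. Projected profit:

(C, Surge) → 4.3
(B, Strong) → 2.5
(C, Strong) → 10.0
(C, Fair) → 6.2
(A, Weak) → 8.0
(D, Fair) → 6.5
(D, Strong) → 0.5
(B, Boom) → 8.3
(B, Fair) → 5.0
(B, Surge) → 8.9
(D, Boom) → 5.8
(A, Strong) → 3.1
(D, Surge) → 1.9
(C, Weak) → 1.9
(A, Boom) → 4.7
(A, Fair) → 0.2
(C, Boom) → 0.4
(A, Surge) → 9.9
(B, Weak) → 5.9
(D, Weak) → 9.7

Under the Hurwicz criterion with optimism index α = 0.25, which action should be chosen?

A: 0.25·9.9 + 0.75·0.2 = 2.625
B: 0.25·8.9 + 0.75·2.5 = 4.1
C: 0.25·10.0 + 0.75·0.4 = 2.8
D: 0.25·9.7 + 0.75·0.5 = 2.8
Highest Hurwicz score = 4.1 → B.

B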